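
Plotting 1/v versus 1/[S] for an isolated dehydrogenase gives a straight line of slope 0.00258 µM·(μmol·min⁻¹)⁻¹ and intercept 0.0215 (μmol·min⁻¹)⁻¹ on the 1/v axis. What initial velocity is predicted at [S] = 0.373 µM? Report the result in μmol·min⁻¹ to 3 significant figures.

35.2 μmol·min⁻¹

The y-intercept is 1/Vmax, so Vmax = 1/0.0215 = 46.5 μmol·min⁻¹.
The slope is Km/Vmax, so Km = 0.00258 × 46.5 = 0.120 µM.
Then v = 46.5 × 0.373/(0.120 + 0.373) = 35.2 μmol·min⁻¹.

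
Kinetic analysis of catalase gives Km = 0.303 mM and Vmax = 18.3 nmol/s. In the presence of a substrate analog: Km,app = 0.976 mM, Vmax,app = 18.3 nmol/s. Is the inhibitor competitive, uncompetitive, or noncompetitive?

competitive

Km increases (0.303 → 0.976 mM) while Vmax is unchanged — the hallmark of competitive inhibition.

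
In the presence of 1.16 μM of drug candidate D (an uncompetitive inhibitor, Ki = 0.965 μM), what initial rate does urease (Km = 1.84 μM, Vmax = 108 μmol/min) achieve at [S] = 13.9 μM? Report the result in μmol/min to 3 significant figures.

α = 1 + [I]/Ki = 1 + 1.16/0.965 = 2.202.
For an uncompetitive inhibitor, both parameters are divided by α, giving Vmax/α and Km/α: Km,app = 0.836 μM, Vmax,app = 49.0 μmol/min.
v = Vmax,app·[S]/(Km,app + [S]) = 49.0 × 13.9/(0.836 + 13.9) = 46.3 μmol/min.

46.3 μmol/min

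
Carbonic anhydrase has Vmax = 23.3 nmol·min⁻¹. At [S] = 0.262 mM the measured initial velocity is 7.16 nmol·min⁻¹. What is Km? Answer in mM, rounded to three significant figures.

v/Vmax = 7.16/23.3 = 0.3073 = [S]/(Km+[S]).
So Km + [S] = [S]/0.3073 = 0.8526 mM, giving Km = 0.8526 − 0.262 = 0.591 mM.

0.591 mM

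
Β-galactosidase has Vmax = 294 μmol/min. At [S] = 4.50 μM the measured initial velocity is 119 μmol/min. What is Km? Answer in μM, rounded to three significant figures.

v/Vmax = 119/294 = 0.4048 = [S]/(Km+[S]).
So Km + [S] = [S]/0.4048 = 11.12 μM, giving Km = 11.12 − 4.50 = 6.62 μM.

6.62 μM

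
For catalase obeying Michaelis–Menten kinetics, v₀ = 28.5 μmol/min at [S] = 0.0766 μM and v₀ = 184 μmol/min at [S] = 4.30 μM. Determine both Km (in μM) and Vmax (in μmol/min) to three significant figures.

From v = Vmax[S]/(Km+[S]), each point gives Vmax = v(Km+[S])/[S].
Equating: 28.5(Km+0.0766)/0.0766 = 184(Km+4.30)/4.30.
372.1·Km + 28.5 = 42.79·Km + 184, so (372.1 − 42.79)·Km = 184 − 28.5.
Km = 155.5/329.3 = 0.472 μM; then Vmax = 28.5(0.472+0.0766)/0.0766 = 204 μmol/min.

Km = 0.472 μM; Vmax = 204 μmol/min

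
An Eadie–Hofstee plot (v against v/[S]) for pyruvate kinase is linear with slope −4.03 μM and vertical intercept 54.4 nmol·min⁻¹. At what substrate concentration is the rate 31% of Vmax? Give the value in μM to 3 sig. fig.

The Eadie–Hofstee slope gives Km = 4.03 μM (slope = −Km).
v/Vmax = [S]/(Km+[S]) = 0.31 ⇒ [S] = Km·0.31/(1−0.31) = 4.03 × 0.4493 = 1.81 μM.

1.81 μM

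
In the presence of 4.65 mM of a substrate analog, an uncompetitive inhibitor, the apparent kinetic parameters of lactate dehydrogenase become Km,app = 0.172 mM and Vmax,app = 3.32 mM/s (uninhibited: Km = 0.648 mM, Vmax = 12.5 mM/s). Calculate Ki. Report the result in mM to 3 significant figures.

Uncompetitive: Vmax,app = Vmax/α (and Km,app = Km/α) with α = 1 + [I]/Ki.
α = Vmax/Vmax,app = 12.5/3.32 = 3.765.
Since α = 1 + [I]/Ki, [I]/Ki = 3.765 − 1 = 2.765 and Ki = 4.65/2.765 = 1.68 mM.

1.68 mM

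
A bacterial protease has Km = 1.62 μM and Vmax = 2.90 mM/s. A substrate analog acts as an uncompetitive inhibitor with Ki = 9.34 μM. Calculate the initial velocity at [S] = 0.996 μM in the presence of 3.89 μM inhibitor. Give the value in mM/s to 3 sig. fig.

α = 1 + [I]/Ki = 1 + 3.89/9.34 = 1.416.
For an uncompetitive inhibitor, both parameters are divided by α, giving Vmax/α and Km/α: Km,app = 1.14 μM, Vmax,app = 2.05 mM/s.
v = Vmax,app·[S]/(Km,app + [S]) = 2.05 × 0.996/(1.14 + 0.996) = 0.953 mM/s.

0.953 mM/s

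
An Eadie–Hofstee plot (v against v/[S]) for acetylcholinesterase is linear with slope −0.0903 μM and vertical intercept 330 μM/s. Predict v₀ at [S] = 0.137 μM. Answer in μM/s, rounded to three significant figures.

199 μM/s

In the Eadie–Hofstee form v = Vmax − Km·(v/[S]), the slope is −Km and the intercept is Vmax, so Km = 0.0903 μM and Vmax = 330 μM/s.
v = 330 × 0.137/(0.0903 + 0.137) = 199 μM/s.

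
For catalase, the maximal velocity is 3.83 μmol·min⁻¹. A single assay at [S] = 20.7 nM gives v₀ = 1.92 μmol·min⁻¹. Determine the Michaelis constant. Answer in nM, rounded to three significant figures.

20.6 nM

v/Vmax = 1.92/3.83 = 0.5013 = [S]/(Km+[S]).
So Km + [S] = [S]/0.5013 = 41.29 nM, giving Km = 41.29 − 20.7 = 20.6 nM.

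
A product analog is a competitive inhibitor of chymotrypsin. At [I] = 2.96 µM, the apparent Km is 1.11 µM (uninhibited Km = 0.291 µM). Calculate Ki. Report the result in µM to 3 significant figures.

Competitive: Km,app = α·Km with α = 1 + [I]/Ki.
α = Km,app/Km = 1.11/0.291 = 3.814.
Since α = 1 + [I]/Ki, [I]/Ki = 3.814 − 1 = 2.814 and Ki = 2.96/2.814 = 1.05 µM.

1.05 µM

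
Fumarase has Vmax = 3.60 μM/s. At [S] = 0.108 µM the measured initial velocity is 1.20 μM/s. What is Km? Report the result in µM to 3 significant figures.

v/Vmax = 1.20/3.60 = 0.3333 = [S]/(Km+[S]).
So Km + [S] = [S]/0.3333 = 0.3240 µM, giving Km = 0.3240 − 0.108 = 0.216 µM.

0.216 µM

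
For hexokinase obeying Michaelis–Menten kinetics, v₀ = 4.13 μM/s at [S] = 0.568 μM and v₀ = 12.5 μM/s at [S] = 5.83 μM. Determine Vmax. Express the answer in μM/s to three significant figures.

From v = Vmax[S]/(Km+[S]), each point gives Vmax = v(Km+[S])/[S].
Equating: 4.13(Km+0.568)/0.568 = 12.5(Km+5.83)/5.83.
7.271·Km + 4.13 = 2.144·Km + 12.5, so (7.271 − 2.144)·Km = 12.5 − 4.13.
Km = 8.370/5.127 = 1.63 μM; then Vmax = 4.13(1.63+0.568)/0.568 = 16.0 μM/s.

16.0 μM/s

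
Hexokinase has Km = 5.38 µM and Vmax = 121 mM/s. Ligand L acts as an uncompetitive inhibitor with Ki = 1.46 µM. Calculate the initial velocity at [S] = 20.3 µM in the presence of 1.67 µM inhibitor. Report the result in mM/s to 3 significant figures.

With α = 1 + [I]/Ki = 1 + 1.67/1.46 = 2.144, the uncompetitive rate law is v = (Vmax/α)·[S] / (Km/α + [S]).
v = (121/2.144)×20.3 / (5.38/2.144 + 20.3) = 1146/22.81 = 50.2 mM/s.

50.2 mM/s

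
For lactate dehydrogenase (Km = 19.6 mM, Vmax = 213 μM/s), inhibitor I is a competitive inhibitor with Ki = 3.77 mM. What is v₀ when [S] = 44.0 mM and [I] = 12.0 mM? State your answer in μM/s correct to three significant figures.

With α = 1 + [I]/Ki = 1 + 12.0/3.77 = 4.183, the competitive rate law is v = Vmax[S] / (αKm + [S]).
v = 213×44.0 / (4.183×19.6 + 44.0) = 9372/126.0 = 74.4 μM/s.

74.4 μM/s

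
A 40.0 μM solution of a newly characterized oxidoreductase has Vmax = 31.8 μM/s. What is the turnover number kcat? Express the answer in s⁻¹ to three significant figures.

0.795 s⁻¹

kcat = Vmax/[E]total = 31.8 μM/s / 40.0 μM = 0.795 s⁻¹.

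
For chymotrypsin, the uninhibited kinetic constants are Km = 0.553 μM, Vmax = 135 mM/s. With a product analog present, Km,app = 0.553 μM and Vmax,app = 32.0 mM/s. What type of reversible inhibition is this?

noncompetitive

Vmax decreases (135 → 32.0 mM/s) while Km is unchanged — pure noncompetitive inhibition.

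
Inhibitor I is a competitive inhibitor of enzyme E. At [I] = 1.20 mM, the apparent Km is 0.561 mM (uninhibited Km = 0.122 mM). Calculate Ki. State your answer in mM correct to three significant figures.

Competitive: Km,app = α·Km with α = 1 + [I]/Ki.
α = Km,app/Km = 0.561/0.122 = 4.598.
Ki = [I]/(α − 1) = 1.20/3.598 = 0.333 mM.

0.333 mM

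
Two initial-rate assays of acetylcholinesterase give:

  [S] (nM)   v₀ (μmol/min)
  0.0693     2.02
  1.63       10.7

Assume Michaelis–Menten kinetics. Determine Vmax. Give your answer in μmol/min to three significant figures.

From v = Vmax[S]/(Km+[S]), each point gives Vmax = v(Km+[S])/[S].
Equating: 2.02(Km+0.0693)/0.0693 = 10.7(Km+1.63)/1.63.
29.15·Km + 2.02 = 6.564·Km + 10.7, so (29.15 − 6.564)·Km = 10.7 − 2.02.
Km = 8.680/22.58 = 0.384 nM; then Vmax = 2.02(0.384+0.0693)/0.0693 = 13.2 μmol/min.

13.2 μmol/min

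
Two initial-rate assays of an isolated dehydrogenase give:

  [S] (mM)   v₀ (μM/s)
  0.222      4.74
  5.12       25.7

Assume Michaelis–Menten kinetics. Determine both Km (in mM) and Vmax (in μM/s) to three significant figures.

Km = 1.28 mM; Vmax = 32.1 μM/s

In reciprocal form, 1/v = (Km/Vmax)·(1/[S]) + 1/Vmax. The two points give (1/[S], 1/v) = (4.505, 0.2110) and (0.1953, 0.03891).
Slope = (0.2110 − 0.03891)/(4.505 − 0.1953) = 0.03993; intercept = 0.2110 − 0.03993×4.505 = 0.03111.
Vmax = 1/intercept = 32.1 μM/s; Km = slope × Vmax = 0.03993 × 32.1 = 1.28 mM.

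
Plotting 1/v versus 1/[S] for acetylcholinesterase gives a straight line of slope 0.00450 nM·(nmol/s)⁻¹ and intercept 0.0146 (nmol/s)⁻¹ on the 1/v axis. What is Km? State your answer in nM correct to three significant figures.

y-intercept = 1/Vmax ⇒ Vmax = 68.5 nmol/s; slope = Km/Vmax ⇒ Km = slope × Vmax.
Km = 0.00450 × 68.5 = 0.308 nM.

0.308 nM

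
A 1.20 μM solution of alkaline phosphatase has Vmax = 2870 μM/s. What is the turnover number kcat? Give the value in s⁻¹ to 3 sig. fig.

2390 s⁻¹

kcat = Vmax/[E]total = 2870 μM/s / 1.20 μM = 2390 s⁻¹.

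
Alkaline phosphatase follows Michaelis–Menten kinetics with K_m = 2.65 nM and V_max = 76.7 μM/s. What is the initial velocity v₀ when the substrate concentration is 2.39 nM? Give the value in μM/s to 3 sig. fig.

v = Vmax·[S]/(Km + [S]) = 76.7 × 2.39 / (2.65 + 2.39)
  = 183.3 / 5.040 = 36.4 μM/s.

36.4 μM/s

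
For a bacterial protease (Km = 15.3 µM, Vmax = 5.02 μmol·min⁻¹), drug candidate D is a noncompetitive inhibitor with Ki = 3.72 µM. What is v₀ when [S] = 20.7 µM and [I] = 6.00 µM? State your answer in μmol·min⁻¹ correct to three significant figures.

1.10 μmol·min⁻¹

With α = 1 + [I]/Ki = 1 + 6.00/3.72 = 2.613, the noncompetitive rate law is v = (Vmax/α)·[S] / (Km + [S]).
v = (5.02/2.613)×20.7 / (15.3 + 20.7) = 39.77/36.00 = 1.10 μmol·min⁻¹.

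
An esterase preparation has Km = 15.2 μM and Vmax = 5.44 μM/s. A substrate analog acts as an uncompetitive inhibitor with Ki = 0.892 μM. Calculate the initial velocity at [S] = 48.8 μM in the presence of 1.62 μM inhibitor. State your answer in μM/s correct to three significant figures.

With α = 1 + [I]/Ki = 1 + 1.62/0.892 = 2.816, the uncompetitive rate law is v = (Vmax/α)·[S] / (Km/α + [S]).
v = (5.44/2.816)×48.8 / (15.2/2.816 + 48.8) = 94.27/54.20 = 1.74 μM/s.

1.74 μM/s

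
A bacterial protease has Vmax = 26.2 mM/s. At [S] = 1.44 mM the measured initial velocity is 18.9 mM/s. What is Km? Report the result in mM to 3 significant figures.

From v = Vmax[S]/(Km+[S]), Km = [S](Vmax − v)/v.
Km = 1.44 × (26.2 − 18.9) / 18.9 = 10.51/18.9 = 0.556 mM.

0.556 mM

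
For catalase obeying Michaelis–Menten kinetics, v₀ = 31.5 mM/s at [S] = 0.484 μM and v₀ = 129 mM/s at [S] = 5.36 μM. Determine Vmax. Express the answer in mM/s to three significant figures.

In reciprocal form, 1/v = (Km/Vmax)·(1/[S]) + 1/Vmax. The two points give (1/[S], 1/v) = (2.066, 0.03175) and (0.1866, 0.007752).
Slope = (0.03175 − 0.007752)/(2.066 − 0.1866) = 0.01277; intercept = 0.03175 − 0.01277×2.066 = 0.005370.
Vmax = 1/intercept = 186 mM/s; Km = slope × Vmax = 0.01277 × 186 = 2.38 μM.

186 mM/s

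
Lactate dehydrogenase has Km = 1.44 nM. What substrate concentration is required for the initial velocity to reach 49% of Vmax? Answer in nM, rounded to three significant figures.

v/Vmax = [S]/(Km+[S]) = 0.49, so [S] = Km·0.49/(1 − 0.49) = 1.44 × 0.9608.
[S] = 1.38 nM.

1.38 nM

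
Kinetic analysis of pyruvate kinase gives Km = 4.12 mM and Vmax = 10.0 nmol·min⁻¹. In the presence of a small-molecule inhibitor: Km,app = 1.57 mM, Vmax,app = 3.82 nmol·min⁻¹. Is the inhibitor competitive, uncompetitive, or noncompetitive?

Both Km and Vmax decrease by the same factor (~2.62-fold) — characteristic of uncompetitive inhibition.

uncompetitive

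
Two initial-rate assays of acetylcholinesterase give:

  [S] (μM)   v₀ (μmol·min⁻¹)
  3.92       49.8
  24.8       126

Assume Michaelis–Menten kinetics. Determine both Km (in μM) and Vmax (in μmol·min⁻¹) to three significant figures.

From v = Vmax[S]/(Km+[S]), each point gives Vmax = v(Km+[S])/[S].
Equating: 49.8(Km+3.92)/3.92 = 126(Km+24.8)/24.8.
12.70·Km + 49.8 = 5.081·Km + 126, so (12.70 − 5.081)·Km = 126 − 49.8.
Km = 76.20/7.623 = 10.0 μM; then Vmax = 49.8(10.0+3.92)/3.92 = 177 μmol·min⁻¹.

Km = 10.0 μM; Vmax = 177 μmol·min⁻¹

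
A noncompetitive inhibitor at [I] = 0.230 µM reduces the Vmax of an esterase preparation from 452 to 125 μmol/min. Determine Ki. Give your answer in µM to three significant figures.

0.0879 µM

Noncompetitive: Vmax,app = Vmax/α with α = 1 + [I]/Ki.
α = Vmax/Vmax,app = 452/125 = 3.616.
Ki = [I]/(α − 1) = 0.230/2.616 = 0.0879 µM.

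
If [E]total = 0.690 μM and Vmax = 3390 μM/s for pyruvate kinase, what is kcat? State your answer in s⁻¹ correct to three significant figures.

kcat = Vmax/[E]total = 3390 μM/s / 0.690 μM = 4910 s⁻¹.

4910 s⁻¹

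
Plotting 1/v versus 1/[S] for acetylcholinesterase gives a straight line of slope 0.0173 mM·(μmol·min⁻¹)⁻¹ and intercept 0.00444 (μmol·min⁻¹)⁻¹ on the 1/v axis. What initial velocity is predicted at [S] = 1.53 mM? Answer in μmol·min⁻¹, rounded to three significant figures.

63.5 μmol·min⁻¹

The y-intercept is 1/Vmax, so Vmax = 1/0.00444 = 225 μmol·min⁻¹.
The slope is Km/Vmax, so Km = 0.0173 × 225 = 3.90 mM.
Then v = 225 × 1.53/(3.90 + 1.53) = 63.5 μmol·min⁻¹.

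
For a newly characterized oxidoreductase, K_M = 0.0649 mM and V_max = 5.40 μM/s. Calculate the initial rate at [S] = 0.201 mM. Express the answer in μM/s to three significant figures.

4.08 μM/s

v = Vmax·[S]/(Km + [S]) = 5.40 × 0.201 / (0.0649 + 0.201)
  = 1.085 / 0.2659 = 4.08 μM/s.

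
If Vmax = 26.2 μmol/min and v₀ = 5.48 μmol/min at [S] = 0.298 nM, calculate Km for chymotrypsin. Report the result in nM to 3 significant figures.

From v = Vmax[S]/(Km+[S]), Km = [S](Vmax − v)/v.
Km = 0.298 × (26.2 − 5.48) / 5.48 = 6.175/5.48 = 1.13 nM.

1.13 nM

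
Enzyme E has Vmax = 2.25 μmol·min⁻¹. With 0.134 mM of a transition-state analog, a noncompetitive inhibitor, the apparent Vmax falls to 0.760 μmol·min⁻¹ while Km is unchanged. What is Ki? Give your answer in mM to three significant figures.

Noncompetitive: Vmax,app = Vmax/α with α = 1 + [I]/Ki.
α = Vmax/Vmax,app = 2.25/0.760 = 2.961.
Ki = [I]/(α − 1) = 0.134/1.961 = 0.0683 mM.

0.0683 mM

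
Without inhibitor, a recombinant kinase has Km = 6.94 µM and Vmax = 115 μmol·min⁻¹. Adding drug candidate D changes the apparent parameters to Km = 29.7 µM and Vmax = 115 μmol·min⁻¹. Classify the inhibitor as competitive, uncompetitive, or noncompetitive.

competitive

Km increases (6.94 → 29.7 µM) while Vmax is unchanged — the hallmark of competitive inhibition.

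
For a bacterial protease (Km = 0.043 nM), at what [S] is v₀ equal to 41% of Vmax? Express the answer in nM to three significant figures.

0.0299 nM

v/Vmax = [S]/(Km+[S]) = 0.41, so [S] = Km·0.41/(1 − 0.41) = 0.043 × 0.6949.
[S] = 0.0299 nM.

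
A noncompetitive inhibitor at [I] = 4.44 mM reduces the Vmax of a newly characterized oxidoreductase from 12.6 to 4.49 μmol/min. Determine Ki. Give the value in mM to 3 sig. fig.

Noncompetitive: Vmax,app = Vmax/α with α = 1 + [I]/Ki.
α = Vmax/Vmax,app = 12.6/4.49 = 2.806.
Ki = [I]/(α − 1) = 4.44/1.806 = 2.46 mM.

2.46 mM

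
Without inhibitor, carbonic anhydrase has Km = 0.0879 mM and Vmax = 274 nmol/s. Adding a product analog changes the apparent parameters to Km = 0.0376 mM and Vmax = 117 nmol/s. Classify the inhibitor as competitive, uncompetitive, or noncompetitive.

Both Km and Vmax decrease by the same factor (~2.34-fold) — characteristic of uncompetitive inhibition.

uncompetitive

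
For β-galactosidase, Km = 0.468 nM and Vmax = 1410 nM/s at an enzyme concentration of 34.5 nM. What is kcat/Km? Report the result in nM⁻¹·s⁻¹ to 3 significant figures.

kcat = Vmax/[E]total = 1410/34.5 = 40.9 s⁻¹.
kcat/Km = 40.9/0.468 = 87.3 nM⁻¹·s⁻¹.

87.3 nM⁻¹·s⁻¹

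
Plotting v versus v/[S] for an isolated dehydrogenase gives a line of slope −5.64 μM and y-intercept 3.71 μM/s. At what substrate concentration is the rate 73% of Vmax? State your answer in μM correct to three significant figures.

The Eadie–Hofstee slope gives Km = 5.64 μM (slope = −Km).
v/Vmax = [S]/(Km+[S]) = 0.73 ⇒ [S] = Km·0.73/(1−0.73) = 5.64 × 2.704 = 15.2 μM.

15.2 μM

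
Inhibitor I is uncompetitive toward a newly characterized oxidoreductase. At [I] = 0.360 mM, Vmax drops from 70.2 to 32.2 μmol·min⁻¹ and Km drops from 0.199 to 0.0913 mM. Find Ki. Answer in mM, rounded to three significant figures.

0.305 mM

Uncompetitive: Vmax,app = Vmax/α (and Km,app = Km/α) with α = 1 + [I]/Ki.
α = Vmax/Vmax,app = 70.2/32.2 = 2.180.
Ki = [I]/(α − 1) = 0.360/1.180 = 0.305 mM.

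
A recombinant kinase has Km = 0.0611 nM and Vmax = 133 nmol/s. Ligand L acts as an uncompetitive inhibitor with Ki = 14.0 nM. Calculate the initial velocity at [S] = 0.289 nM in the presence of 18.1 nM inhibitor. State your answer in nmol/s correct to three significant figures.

With α = 1 + [I]/Ki = 1 + 18.1/14.0 = 2.293, the uncompetitive rate law is v = (Vmax/α)·[S] / (Km/α + [S]).
v = (133/2.293)×0.289 / (0.0611/2.293 + 0.289) = 16.76/0.3156 = 53.1 nmol/s.

53.1 nmol/s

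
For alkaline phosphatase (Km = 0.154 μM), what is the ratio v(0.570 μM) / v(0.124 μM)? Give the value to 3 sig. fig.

1.77

The fractional saturations are [S]/(Km+[S]) = 0.124/0.2780 = 0.4460 and 0.570/0.7240 = 0.7873.
v₂/v₁ is just their ratio: 0.7873/0.4460 = 1.77.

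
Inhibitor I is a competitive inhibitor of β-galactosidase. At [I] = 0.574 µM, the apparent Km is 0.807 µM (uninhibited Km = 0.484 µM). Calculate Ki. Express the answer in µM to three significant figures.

Competitive: Km,app = α·Km with α = 1 + [I]/Ki.
α = Km,app/Km = 0.807/0.484 = 1.667.
Since α = 1 + [I]/Ki, [I]/Ki = 1.667 − 1 = 0.6674 and Ki = 0.574/0.6674 = 0.860 µM.

0.860 µM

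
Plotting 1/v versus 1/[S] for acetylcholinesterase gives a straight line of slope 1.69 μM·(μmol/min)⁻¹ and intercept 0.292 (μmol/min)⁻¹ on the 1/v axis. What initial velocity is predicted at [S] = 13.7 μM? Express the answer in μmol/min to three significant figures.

The y-intercept is 1/Vmax, so Vmax = 1/0.292 = 3.42 μmol/min.
The slope is Km/Vmax, so Km = 1.69 × 3.42 = 5.79 μM.
Then v = 3.42 × 13.7/(5.79 + 13.7) = 2.41 μmol/min.

2.41 μmol/min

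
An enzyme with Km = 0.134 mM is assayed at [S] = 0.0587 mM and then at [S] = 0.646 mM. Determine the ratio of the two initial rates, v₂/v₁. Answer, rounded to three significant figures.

2.72

The fractional saturations are [S]/(Km+[S]) = 0.0587/0.1927 = 0.3046 and 0.646/0.7800 = 0.8282.
v₂/v₁ is just their ratio: 0.8282/0.3046 = 2.72.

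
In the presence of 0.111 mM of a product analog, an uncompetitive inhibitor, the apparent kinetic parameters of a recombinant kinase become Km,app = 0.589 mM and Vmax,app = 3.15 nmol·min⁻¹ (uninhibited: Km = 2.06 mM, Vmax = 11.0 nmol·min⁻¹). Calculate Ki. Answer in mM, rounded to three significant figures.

Uncompetitive: Vmax,app = Vmax/α (and Km,app = Km/α) with α = 1 + [I]/Ki.
α = Vmax/Vmax,app = 11.0/3.15 = 3.492.
Since α = 1 + [I]/Ki, [I]/Ki = 3.492 − 1 = 2.492 and Ki = 0.111/2.492 = 0.0445 mM.

0.0445 mM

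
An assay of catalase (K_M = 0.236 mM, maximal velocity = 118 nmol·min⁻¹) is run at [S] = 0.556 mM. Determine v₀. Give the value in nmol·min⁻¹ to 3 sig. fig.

82.8 nmol·min⁻¹

v = Vmax·[S]/(Km + [S]) = 118 × 0.556 / (0.236 + 0.556)
  = 65.61 / 0.7920 = 82.8 nmol·min⁻¹.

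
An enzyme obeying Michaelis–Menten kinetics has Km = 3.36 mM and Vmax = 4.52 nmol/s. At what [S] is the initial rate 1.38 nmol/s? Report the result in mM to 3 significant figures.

The required fractional saturation is v/Vmax = 1.38/4.52 = 0.3053.
Then [S]/(Km+[S]) = 0.3053 ⇒ [S] = 3.36 × 0.3053/(1 − 0.3053) = 1.48 mM.

1.48 mM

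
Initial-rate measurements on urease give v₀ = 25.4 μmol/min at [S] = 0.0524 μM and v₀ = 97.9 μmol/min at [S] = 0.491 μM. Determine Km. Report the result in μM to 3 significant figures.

In reciprocal form, 1/v = (Km/Vmax)·(1/[S]) + 1/Vmax. The two points give (1/[S], 1/v) = (19.08, 0.03937) and (2.037, 0.01021).
Slope = (0.03937 − 0.01021)/(19.08 − 2.037) = 0.001710; intercept = 0.03937 − 0.001710×19.08 = 0.006731.
Vmax = 1/intercept = 149 μmol/min; Km = slope × Vmax = 0.001710 × 149 = 0.254 μM.

0.254 μM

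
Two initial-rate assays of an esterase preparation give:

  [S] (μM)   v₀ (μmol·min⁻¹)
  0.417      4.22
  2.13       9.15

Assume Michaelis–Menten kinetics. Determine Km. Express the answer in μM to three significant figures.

From v = Vmax[S]/(Km+[S]), each point gives Vmax = v(Km+[S])/[S].
Equating: 4.22(Km+0.417)/0.417 = 9.15(Km+2.13)/2.13.
10.12·Km + 4.22 = 4.296·Km + 9.15, so (10.12 − 4.296)·Km = 9.15 − 4.22.
Km = 4.930/5.824 = 0.846 μM; then Vmax = 4.22(0.846+0.417)/0.417 = 12.8 μmol·min⁻¹.

0.846 μM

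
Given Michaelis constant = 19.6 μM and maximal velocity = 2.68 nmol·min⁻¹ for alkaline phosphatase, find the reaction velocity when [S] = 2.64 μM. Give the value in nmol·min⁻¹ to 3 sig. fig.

0.318 nmol·min⁻¹

[S]/(Km+[S]) = 2.64/22.24 = 0.1187, the fractional saturation.
v = 0.1187 × Vmax = 0.1187 × 2.68 = 0.318 nmol·min⁻¹.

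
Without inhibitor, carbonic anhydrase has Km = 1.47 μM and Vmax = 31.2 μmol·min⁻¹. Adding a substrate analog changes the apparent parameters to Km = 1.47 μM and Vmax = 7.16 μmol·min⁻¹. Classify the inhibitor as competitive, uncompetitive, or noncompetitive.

noncompetitive

Vmax decreases (31.2 → 7.16 μmol·min⁻¹) while Km is unchanged — pure noncompetitive inhibition.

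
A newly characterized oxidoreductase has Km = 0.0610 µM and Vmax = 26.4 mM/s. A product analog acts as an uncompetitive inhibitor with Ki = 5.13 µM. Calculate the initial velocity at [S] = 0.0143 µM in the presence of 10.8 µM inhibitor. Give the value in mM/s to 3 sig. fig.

3.58 mM/s

α = 1 + [I]/Ki = 1 + 10.8/5.13 = 3.105.
For an uncompetitive inhibitor, both parameters are divided by α, giving Vmax/α and Km/α: Km,app = 0.0196 µM, Vmax,app = 8.50 mM/s.
v = Vmax,app·[S]/(Km,app + [S]) = 8.50 × 0.0143/(0.0196 + 0.0143) = 3.58 mM/s.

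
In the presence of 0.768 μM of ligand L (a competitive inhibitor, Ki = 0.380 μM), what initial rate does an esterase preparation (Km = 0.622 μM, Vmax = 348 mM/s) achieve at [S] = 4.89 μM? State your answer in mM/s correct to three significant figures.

251 mM/s

α = 1 + [I]/Ki = 1 + 0.768/0.380 = 3.021.
For a competitive inhibitor, Vmax is unchanged and the apparent Km becomes α·Km: Km,app = 1.88 μM, Vmax,app = 348 mM/s.
v = Vmax,app·[S]/(Km,app + [S]) = 348 × 4.89/(1.88 + 4.89) = 251 mM/s.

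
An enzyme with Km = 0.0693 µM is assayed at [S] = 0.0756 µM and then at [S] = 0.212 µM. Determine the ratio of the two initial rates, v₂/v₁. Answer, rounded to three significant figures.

1.44

The fractional saturations are [S]/(Km+[S]) = 0.0756/0.1449 = 0.5217 and 0.212/0.2813 = 0.7536.
v₂/v₁ is just their ratio: 0.7536/0.5217 = 1.44.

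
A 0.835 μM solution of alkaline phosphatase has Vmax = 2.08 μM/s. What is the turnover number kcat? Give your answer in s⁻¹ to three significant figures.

kcat = Vmax/[E]total = 2.08 μM/s / 0.835 μM = 2.49 s⁻¹.

2.49 s⁻¹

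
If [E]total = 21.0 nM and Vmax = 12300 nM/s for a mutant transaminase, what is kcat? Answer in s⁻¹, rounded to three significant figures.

586 s⁻¹

kcat = Vmax/[E]total = 12300 nM/s / 21.0 nM = 586 s⁻¹.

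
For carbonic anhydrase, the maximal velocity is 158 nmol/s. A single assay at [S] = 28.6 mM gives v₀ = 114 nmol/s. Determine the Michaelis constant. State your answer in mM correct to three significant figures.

From v = Vmax[S]/(Km+[S]), Km = [S](Vmax − v)/v.
Km = 28.6 × (158 − 114) / 114 = 1258/114 = 11.0 mM.

11.0 mM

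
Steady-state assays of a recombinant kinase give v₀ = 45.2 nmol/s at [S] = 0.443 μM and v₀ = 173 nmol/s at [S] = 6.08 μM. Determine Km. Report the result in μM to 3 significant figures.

1.74 μM

In reciprocal form, 1/v = (Km/Vmax)·(1/[S]) + 1/Vmax. The two points give (1/[S], 1/v) = (2.257, 0.02212) and (0.1645, 0.005780).
Slope = (0.02212 − 0.005780)/(2.257 − 0.1645) = 0.007809; intercept = 0.02212 − 0.007809×2.257 = 0.004496.
Vmax = 1/intercept = 222 nmol/s; Km = slope × Vmax = 0.007809 × 222 = 1.74 μM.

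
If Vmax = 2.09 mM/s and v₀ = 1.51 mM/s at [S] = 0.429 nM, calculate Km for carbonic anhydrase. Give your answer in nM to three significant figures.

0.165 nM

From v = Vmax[S]/(Km+[S]), Km = [S](Vmax − v)/v.
Km = 0.429 × (2.09 − 1.51) / 1.51 = 0.2488/1.51 = 0.165 nM.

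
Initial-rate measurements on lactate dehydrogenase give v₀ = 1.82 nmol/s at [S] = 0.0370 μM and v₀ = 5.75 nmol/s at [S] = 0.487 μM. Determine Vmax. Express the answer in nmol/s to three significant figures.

From v = Vmax[S]/(Km+[S]), each point gives Vmax = v(Km+[S])/[S].
Equating: 1.82(Km+0.0370)/0.0370 = 5.75(Km+0.487)/0.487.
49.19·Km + 1.82 = 11.81·Km + 5.75, so (49.19 − 11.81)·Km = 5.75 − 1.82.
Km = 3.930/37.38 = 0.105 μM; then Vmax = 1.82(0.105+0.0370)/0.0370 = 6.99 nmol/s.

6.99 nmol/s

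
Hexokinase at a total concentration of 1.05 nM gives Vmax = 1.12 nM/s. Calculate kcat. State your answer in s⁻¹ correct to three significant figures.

1.07 s⁻¹

kcat = Vmax/[E]total = 1.12 nM/s / 1.05 nM = 1.07 s⁻¹.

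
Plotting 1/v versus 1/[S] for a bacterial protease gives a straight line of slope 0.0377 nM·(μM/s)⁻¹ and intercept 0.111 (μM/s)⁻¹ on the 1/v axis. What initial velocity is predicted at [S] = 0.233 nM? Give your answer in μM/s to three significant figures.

3.67 μM/s

The y-intercept is 1/Vmax, so Vmax = 1/0.111 = 9.01 μM/s.
The slope is Km/Vmax, so Km = 0.0377 × 9.01 = 0.340 nM.
Then v = 9.01 × 0.233/(0.340 + 0.233) = 3.67 μM/s.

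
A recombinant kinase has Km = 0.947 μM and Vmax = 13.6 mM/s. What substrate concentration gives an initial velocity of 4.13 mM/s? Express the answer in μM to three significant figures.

The required fractional saturation is v/Vmax = 4.13/13.6 = 0.3037.
Then [S]/(Km+[S]) = 0.3037 ⇒ [S] = 0.947 × 0.3037/(1 − 0.3037) = 0.413 μM.

0.413 μM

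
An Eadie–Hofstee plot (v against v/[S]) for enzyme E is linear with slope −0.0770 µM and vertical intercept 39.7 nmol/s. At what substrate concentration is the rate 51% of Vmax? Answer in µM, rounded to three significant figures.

0.0801 µM

The Eadie–Hofstee slope gives Km = 0.0770 µM (slope = −Km).
v/Vmax = [S]/(Km+[S]) = 0.51 ⇒ [S] = Km·0.51/(1−0.51) = 0.0770 × 1.041 = 0.0801 µM.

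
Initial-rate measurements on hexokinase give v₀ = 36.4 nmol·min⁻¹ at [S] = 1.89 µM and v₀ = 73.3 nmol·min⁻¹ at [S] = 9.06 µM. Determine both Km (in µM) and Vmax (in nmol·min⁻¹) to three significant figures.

In reciprocal form, 1/v = (Km/Vmax)·(1/[S]) + 1/Vmax. The two points give (1/[S], 1/v) = (0.5291, 0.02747) and (0.1104, 0.01364).
Slope = (0.02747 − 0.01364)/(0.5291 − 0.1104) = 0.03303; intercept = 0.02747 − 0.03303×0.5291 = 0.009997.
Vmax = 1/intercept = 100 nmol·min⁻¹; Km = slope × Vmax = 0.03303 × 100 = 3.30 µM.

Km = 3.30 µM; Vmax = 100 nmol·min⁻¹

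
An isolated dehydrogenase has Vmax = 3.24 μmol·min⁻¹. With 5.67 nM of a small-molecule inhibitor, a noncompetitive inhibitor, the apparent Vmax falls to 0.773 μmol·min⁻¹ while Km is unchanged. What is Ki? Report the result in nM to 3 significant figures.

Noncompetitive: Vmax,app = Vmax/α with α = 1 + [I]/Ki.
α = Vmax/Vmax,app = 3.24/0.773 = 4.191.
Ki = [I]/(α − 1) = 5.67/3.191 = 1.78 nM.

1.78 nM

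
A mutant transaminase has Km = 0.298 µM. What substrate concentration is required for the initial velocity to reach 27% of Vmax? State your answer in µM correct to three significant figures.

0.110 µM

v/Vmax = [S]/(Km+[S]) = 0.27, so [S] = Km·0.27/(1 − 0.27) = 0.298 × 0.3699.
[S] = 0.110 µM.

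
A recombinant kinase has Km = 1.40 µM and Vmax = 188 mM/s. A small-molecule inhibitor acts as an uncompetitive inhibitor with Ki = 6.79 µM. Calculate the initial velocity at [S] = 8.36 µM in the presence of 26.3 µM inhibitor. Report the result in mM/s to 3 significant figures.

37.3 mM/s

α = 1 + [I]/Ki = 1 + 26.3/6.79 = 4.873.
For an uncompetitive inhibitor, both parameters are divided by α, giving Vmax/α and Km/α: Km,app = 0.287 µM, Vmax,app = 38.6 mM/s.
v = Vmax,app·[S]/(Km,app + [S]) = 38.6 × 8.36/(0.287 + 8.36) = 37.3 mM/s.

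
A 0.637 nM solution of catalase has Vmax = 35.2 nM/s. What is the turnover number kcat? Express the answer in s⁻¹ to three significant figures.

55.3 s⁻¹

kcat = Vmax/[E]total = 35.2 nM/s / 0.637 nM = 55.3 s⁻¹.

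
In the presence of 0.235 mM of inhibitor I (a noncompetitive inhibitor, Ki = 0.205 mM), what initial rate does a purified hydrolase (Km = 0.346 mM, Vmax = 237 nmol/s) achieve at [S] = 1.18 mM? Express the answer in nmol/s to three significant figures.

85.4 nmol/s

With α = 1 + [I]/Ki = 1 + 0.235/0.205 = 2.146, the noncompetitive rate law is v = (Vmax/α)·[S] / (Km + [S]).
v = (237/2.146)×1.18 / (0.346 + 1.18) = 130.3/1.526 = 85.4 nmol/s.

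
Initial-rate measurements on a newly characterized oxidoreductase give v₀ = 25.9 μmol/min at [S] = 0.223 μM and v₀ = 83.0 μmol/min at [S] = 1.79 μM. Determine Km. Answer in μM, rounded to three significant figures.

0.818 μM

From v = Vmax[S]/(Km+[S]), each point gives Vmax = v(Km+[S])/[S].
Equating: 25.9(Km+0.223)/0.223 = 83.0(Km+1.79)/1.79.
116.1·Km + 25.9 = 46.37·Km + 83.0, so (116.1 − 46.37)·Km = 83.0 − 25.9.
Km = 57.10/69.77 = 0.818 μM; then Vmax = 25.9(0.818+0.223)/0.223 = 121 μmol/min.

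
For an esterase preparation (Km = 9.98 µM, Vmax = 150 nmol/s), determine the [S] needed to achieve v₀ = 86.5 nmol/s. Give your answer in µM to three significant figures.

The required fractional saturation is v/Vmax = 86.5/150 = 0.5767.
Then [S]/(Km+[S]) = 0.5767 ⇒ [S] = 9.98 × 0.5767/(1 − 0.5767) = 13.6 µM.

13.6 µM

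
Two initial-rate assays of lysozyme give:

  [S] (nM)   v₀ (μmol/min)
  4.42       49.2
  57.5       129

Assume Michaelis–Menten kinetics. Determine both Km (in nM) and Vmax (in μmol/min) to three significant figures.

Km = 8.98 nM; Vmax = 149 μmol/min

In reciprocal form, 1/v = (Km/Vmax)·(1/[S]) + 1/Vmax. The two points give (1/[S], 1/v) = (0.2262, 0.02033) and (0.01739, 0.007752).
Slope = (0.02033 − 0.007752)/(0.2262 − 0.01739) = 0.06020; intercept = 0.02033 − 0.06020×0.2262 = 0.006705.
Vmax = 1/intercept = 149 μmol/min; Km = slope × Vmax = 0.06020 × 149 = 8.98 nM.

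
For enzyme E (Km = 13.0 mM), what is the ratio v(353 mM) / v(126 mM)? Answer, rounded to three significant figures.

Since Vmax cancels, v₂/v₁ = [S]₂(Km+[S]₁) / [S]₁(Km+[S]₂).
= 353×(13.0+126) / (126×(13.0+353)) = 49070/46120 = 1.06.

1.06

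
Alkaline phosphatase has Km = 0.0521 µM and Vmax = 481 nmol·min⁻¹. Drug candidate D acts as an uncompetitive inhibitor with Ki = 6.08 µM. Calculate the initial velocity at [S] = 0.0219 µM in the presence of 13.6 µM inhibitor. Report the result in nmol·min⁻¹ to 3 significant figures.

85.7 nmol·min⁻¹

α = 1 + [I]/Ki = 1 + 13.6/6.08 = 3.237.
For an uncompetitive inhibitor, both parameters are divided by α, giving Vmax/α and Km/α: Km,app = 0.0161 µM, Vmax,app = 149 nmol·min⁻¹.
v = Vmax,app·[S]/(Km,app + [S]) = 149 × 0.0219/(0.0161 + 0.0219) = 85.7 nmol·min⁻¹.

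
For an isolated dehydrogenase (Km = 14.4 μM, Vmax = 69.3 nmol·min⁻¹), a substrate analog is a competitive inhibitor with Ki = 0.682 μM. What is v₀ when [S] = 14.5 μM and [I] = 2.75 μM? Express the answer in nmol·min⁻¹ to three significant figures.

α = 1 + [I]/Ki = 1 + 2.75/0.682 = 5.032.
For a competitive inhibitor, Vmax is unchanged and the apparent Km becomes α·Km: Km,app = 72.5 μM, Vmax,app = 69.3 nmol·min⁻¹.
v = Vmax,app·[S]/(Km,app + [S]) = 69.3 × 14.5/(72.5 + 14.5) = 11.6 nmol·min⁻¹.

11.6 nmol·min⁻¹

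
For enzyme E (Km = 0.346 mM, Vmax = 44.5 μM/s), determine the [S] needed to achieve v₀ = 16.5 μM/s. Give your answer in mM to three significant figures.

0.204 mM

Rearranging v = Vmax[S]/(Km+[S]) gives [S] = Km·v/(Vmax − v).
[S] = 0.346 × 16.5 / (44.5 − 16.5) = 5.709/28.00 = 0.204 mM.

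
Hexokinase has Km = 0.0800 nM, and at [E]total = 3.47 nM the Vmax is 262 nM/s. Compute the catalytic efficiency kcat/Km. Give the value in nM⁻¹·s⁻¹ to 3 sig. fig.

944 nM⁻¹·s⁻¹

kcat = Vmax/[E]total = 262/3.47 = 75.5 s⁻¹.
kcat/Km = 75.5/0.0800 = 944 nM⁻¹·s⁻¹.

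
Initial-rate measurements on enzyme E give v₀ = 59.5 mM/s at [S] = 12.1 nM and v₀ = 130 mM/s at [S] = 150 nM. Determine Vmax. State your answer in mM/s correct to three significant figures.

145 mM/s

From v = Vmax[S]/(Km+[S]), each point gives Vmax = v(Km+[S])/[S].
Equating: 59.5(Km+12.1)/12.1 = 130(Km+150)/150.
4.917·Km + 59.5 = 0.8667·Km + 130, so (4.917 − 0.8667)·Km = 130 − 59.5.
Km = 70.50/4.051 = 17.4 nM; then Vmax = 59.5(17.4+12.1)/12.1 = 145 mM/s.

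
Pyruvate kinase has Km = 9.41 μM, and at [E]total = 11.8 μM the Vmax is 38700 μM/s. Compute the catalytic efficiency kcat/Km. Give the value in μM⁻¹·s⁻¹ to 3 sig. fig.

349 μM⁻¹·s⁻¹

kcat = Vmax/[E]total = 38700/11.8 = 3280 s⁻¹.
kcat/Km = 3280/9.41 = 349 μM⁻¹·s⁻¹.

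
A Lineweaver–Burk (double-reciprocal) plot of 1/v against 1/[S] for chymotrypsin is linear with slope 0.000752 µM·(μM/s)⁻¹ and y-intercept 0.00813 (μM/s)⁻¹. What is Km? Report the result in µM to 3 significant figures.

0.0925 µM

y-intercept = 1/Vmax ⇒ Vmax = 123 μM/s; slope = Km/Vmax ⇒ Km = slope × Vmax.
Km = 0.000752 × 123 = 0.0925 µM.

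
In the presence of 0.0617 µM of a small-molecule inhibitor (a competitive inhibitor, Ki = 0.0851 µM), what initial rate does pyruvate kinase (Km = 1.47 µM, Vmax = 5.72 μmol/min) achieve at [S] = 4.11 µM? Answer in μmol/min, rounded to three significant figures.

3.54 μmol/min

With α = 1 + [I]/Ki = 1 + 0.0617/0.0851 = 1.725, the competitive rate law is v = Vmax[S] / (αKm + [S]).
v = 5.72×4.11 / (1.725×1.47 + 4.11) = 23.51/6.646 = 3.54 μmol/min.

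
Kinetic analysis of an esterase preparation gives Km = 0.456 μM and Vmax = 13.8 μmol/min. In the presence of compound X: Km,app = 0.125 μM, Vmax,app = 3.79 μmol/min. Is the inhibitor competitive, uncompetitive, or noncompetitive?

uncompetitive

Both Km and Vmax decrease by the same factor (~3.64-fold) — characteristic of uncompetitive inhibition.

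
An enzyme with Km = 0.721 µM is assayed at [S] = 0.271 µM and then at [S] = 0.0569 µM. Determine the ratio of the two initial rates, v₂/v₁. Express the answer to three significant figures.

Since Vmax cancels, v₂/v₁ = [S]₂(Km+[S]₁) / [S]₁(Km+[S]₂).
= 0.0569×(0.721+0.271) / (0.271×(0.721+0.0569)) = 0.05644/0.2108 = 0.268.

0.268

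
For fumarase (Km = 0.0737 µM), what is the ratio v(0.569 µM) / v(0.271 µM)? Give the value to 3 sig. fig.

1.13

The fractional saturations are [S]/(Km+[S]) = 0.271/0.3447 = 0.7862 and 0.569/0.6427 = 0.8853.
v₂/v₁ is just their ratio: 0.8853/0.7862 = 1.13.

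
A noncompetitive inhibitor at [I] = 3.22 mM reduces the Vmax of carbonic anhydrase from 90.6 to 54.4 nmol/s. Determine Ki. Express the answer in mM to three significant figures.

Noncompetitive: Vmax,app = Vmax/α with α = 1 + [I]/Ki.
α = Vmax/Vmax,app = 90.6/54.4 = 1.665.
Since α = 1 + [I]/Ki, [I]/Ki = 1.665 − 1 = 0.6654 and Ki = 3.22/0.6654 = 4.84 mM.

4.84 mM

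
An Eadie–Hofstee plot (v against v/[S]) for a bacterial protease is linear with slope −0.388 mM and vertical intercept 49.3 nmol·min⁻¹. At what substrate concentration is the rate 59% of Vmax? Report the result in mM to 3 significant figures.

The Eadie–Hofstee slope gives Km = 0.388 mM (slope = −Km).
v/Vmax = [S]/(Km+[S]) = 0.59 ⇒ [S] = Km·0.59/(1−0.59) = 0.388 × 1.439 = 0.558 mM.

0.558 mM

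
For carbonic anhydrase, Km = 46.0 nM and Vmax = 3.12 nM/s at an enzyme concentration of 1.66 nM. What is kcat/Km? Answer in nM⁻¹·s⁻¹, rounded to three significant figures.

kcat = Vmax/[E]total = 3.12/1.66 = 1.88 s⁻¹.
kcat/Km = 1.88/46.0 = 0.0409 nM⁻¹·s⁻¹.

0.0409 nM⁻¹·s⁻¹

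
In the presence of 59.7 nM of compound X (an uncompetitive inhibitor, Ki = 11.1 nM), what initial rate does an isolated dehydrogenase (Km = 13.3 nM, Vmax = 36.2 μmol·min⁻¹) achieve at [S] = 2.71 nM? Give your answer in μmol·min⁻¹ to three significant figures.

3.21 μmol·min⁻¹

With α = 1 + [I]/Ki = 1 + 59.7/11.1 = 6.378, the uncompetitive rate law is v = (Vmax/α)·[S] / (Km/α + [S]).
v = (36.2/6.378)×2.71 / (13.3/6.378 + 2.71) = 15.38/4.795 = 3.21 μmol·min⁻¹.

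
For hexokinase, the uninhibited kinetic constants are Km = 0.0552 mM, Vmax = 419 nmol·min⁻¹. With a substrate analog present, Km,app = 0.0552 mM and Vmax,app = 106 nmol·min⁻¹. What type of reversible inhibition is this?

noncompetitive

Vmax decreases (419 → 106 nmol·min⁻¹) while Km is unchanged — pure noncompetitive inhibition.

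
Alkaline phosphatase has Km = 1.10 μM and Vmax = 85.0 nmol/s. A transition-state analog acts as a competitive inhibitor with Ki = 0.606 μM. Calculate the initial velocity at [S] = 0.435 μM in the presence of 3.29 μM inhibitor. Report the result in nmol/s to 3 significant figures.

4.93 nmol/s

With α = 1 + [I]/Ki = 1 + 3.29/0.606 = 6.429, the competitive rate law is v = Vmax[S] / (αKm + [S]).
v = 85.0×0.435 / (6.429×1.10 + 0.435) = 36.98/7.507 = 4.93 nmol/s.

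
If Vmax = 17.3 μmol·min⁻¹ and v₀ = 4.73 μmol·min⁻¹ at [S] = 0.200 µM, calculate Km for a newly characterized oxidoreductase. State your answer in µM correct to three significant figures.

v/Vmax = 4.73/17.3 = 0.2734 = [S]/(Km+[S]).
So Km + [S] = [S]/0.2734 = 0.7315 µM, giving Km = 0.7315 − 0.200 = 0.532 µM.

0.532 µM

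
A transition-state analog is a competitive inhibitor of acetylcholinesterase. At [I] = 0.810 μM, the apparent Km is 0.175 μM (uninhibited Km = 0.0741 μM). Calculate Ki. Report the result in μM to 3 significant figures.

Competitive: Km,app = α·Km with α = 1 + [I]/Ki.
α = Km,app/Km = 0.175/0.0741 = 2.362.
Since α = 1 + [I]/Ki, [I]/Ki = 2.362 − 1 = 1.362 and Ki = 0.810/1.362 = 0.595 μM.

0.595 μM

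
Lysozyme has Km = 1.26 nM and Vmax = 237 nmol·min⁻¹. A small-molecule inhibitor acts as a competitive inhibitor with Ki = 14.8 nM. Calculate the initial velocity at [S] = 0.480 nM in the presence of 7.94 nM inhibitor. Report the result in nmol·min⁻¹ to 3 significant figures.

α = 1 + [I]/Ki = 1 + 7.94/14.8 = 1.536.
For a competitive inhibitor, Vmax is unchanged and the apparent Km becomes α·Km: Km,app = 1.94 nM, Vmax,app = 237 nmol·min⁻¹.
v = Vmax,app·[S]/(Km,app + [S]) = 237 × 0.480/(1.94 + 0.480) = 47.1 nmol·min⁻¹.

47.1 nmol·min⁻¹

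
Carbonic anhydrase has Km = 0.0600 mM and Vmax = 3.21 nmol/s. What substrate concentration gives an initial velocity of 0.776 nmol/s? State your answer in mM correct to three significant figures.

0.0191 mM

Rearranging v = Vmax[S]/(Km+[S]) gives [S] = Km·v/(Vmax − v).
[S] = 0.0600 × 0.776 / (3.21 − 0.776) = 0.04656/2.434 = 0.0191 mM.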